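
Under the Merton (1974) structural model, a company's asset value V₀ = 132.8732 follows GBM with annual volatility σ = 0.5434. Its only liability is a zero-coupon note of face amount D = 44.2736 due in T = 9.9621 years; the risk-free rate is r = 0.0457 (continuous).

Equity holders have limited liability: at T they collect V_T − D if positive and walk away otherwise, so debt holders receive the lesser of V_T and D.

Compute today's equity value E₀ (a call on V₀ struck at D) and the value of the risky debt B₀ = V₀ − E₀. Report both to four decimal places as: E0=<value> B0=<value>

d₁ = [ln(V₀/D) + (r + σ²/2)T] / (σ√T)
   = [ln(132.8732/44.2736) + (0.0457 + 0.5·0.5434²)·9.9621] / (0.5434·√9.9621)
   = [1.099007 + 1.926090] / 1.715122 = 1.763779
d₂ = d₁ − σ√T = 1.763779 − 1.715122 = 0.048657
N(d₁) = 0.961115,  N(d₂) = 0.519404,  e^(−rT) = 0.634278
E₀ = V₀·N(d₁) − D·e^(−rT)·N(d₂)
   = 132.8732·0.961115 − 44.2736·0.634278·0.519404 = 113.120708
B₀ = V₀ − E₀ = 132.8732 − 113.120708 = 19.752492

E0=113.1207 B0=19.7525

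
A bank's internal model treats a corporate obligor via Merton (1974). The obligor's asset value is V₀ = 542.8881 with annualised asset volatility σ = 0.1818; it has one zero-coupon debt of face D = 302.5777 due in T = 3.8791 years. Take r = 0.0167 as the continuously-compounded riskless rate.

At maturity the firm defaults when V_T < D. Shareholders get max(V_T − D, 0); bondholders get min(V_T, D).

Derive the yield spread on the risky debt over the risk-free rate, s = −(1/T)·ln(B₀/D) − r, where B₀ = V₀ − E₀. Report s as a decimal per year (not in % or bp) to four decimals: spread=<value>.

d₁ = [ln(V₀/D) + (r + σ²/2)T] / (σ√T)
   = [ln(542.8881/302.5777) + (0.0167 + 0.5·0.1818²)·3.8791] / (0.1818·√3.8791)
   = [0.584565 + 0.128886] / 0.358063 = 1.992529
d₂ = d₁ − σ√T = 1.992529 − 0.358063 = 1.634466
N(d₁) = 0.976843,  N(d₂) = 0.948919,  e^(−rT) = 0.937273
E₀ = V₀·N(d₁) − D·e^(−rT)·N(d₂)
   = 542.8881·0.976843 − 302.5777·0.937273·0.948919 = 261.205194
B₀ = V₀ − E₀ = 542.8881 − 261.205194 = 281.682906
spread = −(1/T)·ln(B₀/D) − r = −(1/3.8791)·ln(281.682906/302.5777) − 0.0167 = 0.00174658

spread=0.0017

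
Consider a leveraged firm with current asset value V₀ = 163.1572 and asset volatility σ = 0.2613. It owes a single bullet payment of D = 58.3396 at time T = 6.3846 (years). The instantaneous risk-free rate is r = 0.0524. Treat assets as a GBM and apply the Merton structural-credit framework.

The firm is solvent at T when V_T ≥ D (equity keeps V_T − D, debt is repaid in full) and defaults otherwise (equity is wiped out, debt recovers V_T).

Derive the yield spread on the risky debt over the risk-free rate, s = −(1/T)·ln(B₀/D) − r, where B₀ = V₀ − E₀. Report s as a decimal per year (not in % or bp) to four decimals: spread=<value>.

d₁ = [ln(V₀/D) + (r + σ²/2)T] / (σ√T)
   = [ln(163.1572/58.3396) + (0.0524 + 0.5·0.2613²)·6.3846] / (0.2613·√6.3846)
   = [1.028433 + 0.552516] / 0.660247 = 2.394482
d₂ = d₁ − σ√T = 2.394482 − 0.660247 = 1.734235
N(d₁) = 0.991678,  N(d₂) = 0.958562,  e^(−rT) = 0.715658
E₀ = V₀·N(d₁) − D·e^(−rT)·N(d₂)
   = 163.1572·0.991678 − 58.3396·0.715658·0.958562 = 121.778316
B₀ = V₀ − E₀ = 163.1572 − 121.778316 = 41.378884
spread = −(1/T)·ln(B₀/D) − r = −(1/6.3846)·ln(41.378884/58.3396) − 0.0524 = 0.00140296

spread=0.0014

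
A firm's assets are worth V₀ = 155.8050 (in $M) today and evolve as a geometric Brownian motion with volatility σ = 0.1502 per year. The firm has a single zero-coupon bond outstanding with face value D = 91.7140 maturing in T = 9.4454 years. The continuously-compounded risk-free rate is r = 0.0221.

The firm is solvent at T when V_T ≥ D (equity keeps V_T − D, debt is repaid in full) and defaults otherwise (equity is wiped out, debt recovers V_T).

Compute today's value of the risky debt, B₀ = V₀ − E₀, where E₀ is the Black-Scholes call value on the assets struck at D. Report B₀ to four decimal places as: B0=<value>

B0=73.3030

d₁ = [ln(V₀/D) + (r + σ²/2)T] / (σ√T)
   = [ln(155.8050/91.7140) + (0.0221 + 0.5·0.1502²)·9.4454] / (0.1502·√9.4454)
   = [0.529930 + 0.315288] / 0.461615 = 1.831001
d₂ = d₁ − σ√T = 1.831001 − 0.461615 = 1.369386
N(d₁) = 0.966450,  N(d₂) = 0.914561,  e^(−rT) = 0.811604
E₀ = V₀·N(d₁) − D·e^(−rT)·N(d₂)
   = 155.8050·0.966450 − 91.7140·0.811604·0.914561 = 82.502020
B₀ = V₀ − E₀ = 155.8050 − 82.502020 = 73.302980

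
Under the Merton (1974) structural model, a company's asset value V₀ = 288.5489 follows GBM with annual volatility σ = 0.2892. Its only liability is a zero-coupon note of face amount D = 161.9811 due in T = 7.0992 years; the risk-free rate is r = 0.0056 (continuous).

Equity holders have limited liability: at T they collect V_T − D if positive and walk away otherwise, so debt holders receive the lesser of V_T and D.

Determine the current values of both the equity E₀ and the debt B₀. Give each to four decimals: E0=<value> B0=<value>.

d₁ = [ln(V₀/D) + (r + σ²/2)T] / (σ√T)
   = [ln(288.5489/161.9811) + (0.0056 + 0.5·0.2892²)·7.0992] / (0.2892·√7.0992)
   = [0.577385 + 0.336632] / 0.770554 = 1.186182
d₂ = d₁ − σ√T = 1.186182 − 0.770554 = 0.415628
N(d₁) = 0.882225,  N(d₂) = 0.661159,  e^(−rT) = 0.961024
E₀ = V₀·N(d₁) − D·e^(−rT)·N(d₂)
   = 288.5489·0.882225 − 161.9811·0.961024·0.661159 = 151.643845
B₀ = V₀ − E₀ = 288.5489 − 151.643845 = 136.905055

E0=151.6438 B0=136.9051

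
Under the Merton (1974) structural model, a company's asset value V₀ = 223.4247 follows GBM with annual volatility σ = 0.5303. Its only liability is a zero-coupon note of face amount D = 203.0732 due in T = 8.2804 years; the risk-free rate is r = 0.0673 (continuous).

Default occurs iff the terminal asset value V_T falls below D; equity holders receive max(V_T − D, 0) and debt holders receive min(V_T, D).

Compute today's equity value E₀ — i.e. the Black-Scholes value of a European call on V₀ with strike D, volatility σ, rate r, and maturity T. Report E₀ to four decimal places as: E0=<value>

E0=154.4234

d₁ = [ln(V₀/D) + (r + σ²/2)T] / (σ√T)
   = [ln(223.4247/203.0732) + (0.0673 + 0.5·0.5303²)·8.2804] / (0.5303·√8.2804)
   = [0.095508 + 1.721570] / 1.525975 = 1.190766
d₂ = d₁ − σ√T = 1.190766 − 1.525975 = -0.335209
N(d₁) = 0.883127,  N(d₂) = 0.368734,  e^(−rT) = 0.572770
E₀ = V₀·N(d₁) − D·e^(−rT)·N(d₂)
   = 223.4247·0.883127 − 203.0732·0.572770·0.368734 = 154.423439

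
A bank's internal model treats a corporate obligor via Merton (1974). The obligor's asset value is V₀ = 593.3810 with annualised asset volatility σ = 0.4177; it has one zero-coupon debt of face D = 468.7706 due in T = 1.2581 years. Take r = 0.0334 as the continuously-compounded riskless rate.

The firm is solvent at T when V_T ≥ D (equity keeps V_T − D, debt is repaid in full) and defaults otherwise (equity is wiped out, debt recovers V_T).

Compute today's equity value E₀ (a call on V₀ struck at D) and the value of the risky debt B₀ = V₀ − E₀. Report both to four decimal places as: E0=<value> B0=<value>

d₁ = [ln(V₀/D) + (r + σ²/2)T] / (σ√T)
   = [ln(593.3810/468.7706) + (0.0334 + 0.5·0.4177²)·1.2581] / (0.4177·√1.2581)
   = [0.235723 + 0.151773] / 0.468513 = 0.827076
d₂ = d₁ − σ√T = 0.827076 − 0.468513 = 0.358562
N(d₁) = 0.795903,  N(d₂) = 0.640039,  e^(−rT) = 0.958850
E₀ = V₀·N(d₁) − D·e^(−rT)·N(d₂)
   = 593.3810·0.795903 − 468.7706·0.958850·0.640039 = 184.588606
B₀ = V₀ − E₀ = 593.3810 − 184.588606 = 408.792394

E0=184.5886 B0=408.7924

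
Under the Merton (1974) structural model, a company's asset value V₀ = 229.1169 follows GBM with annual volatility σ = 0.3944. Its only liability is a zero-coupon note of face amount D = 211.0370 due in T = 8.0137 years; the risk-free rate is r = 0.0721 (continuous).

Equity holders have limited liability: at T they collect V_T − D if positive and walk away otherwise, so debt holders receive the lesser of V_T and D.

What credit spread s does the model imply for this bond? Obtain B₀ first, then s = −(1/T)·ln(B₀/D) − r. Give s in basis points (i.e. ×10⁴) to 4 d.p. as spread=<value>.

spread=350.1141

d₁ = [ln(V₀/D) + (r + σ²/2)T] / (σ√T)
   = [ln(229.1169/211.0370) + (0.0721 + 0.5·0.3944²)·8.0137] / (0.3944·√8.0137)
   = [0.082199 + 1.201059] / 1.116486 = 1.149371
d₂ = d₁ − σ√T = 1.149371 − 1.116486 = 0.032885
N(d₁) = 0.874799,  N(d₂) = 0.513117,  e^(−rT) = 0.561138
E₀ = V₀·N(d₁) − D·e^(−rT)·N(d₂)
   = 229.1169·0.874799 − 211.0370·0.561138·0.513117 = 139.667348
B₀ = V₀ − E₀ = 229.1169 − 139.667348 = 89.449552
spread = −(1/T)·ln(B₀/D) − r = −(1/8.0137)·ln(89.449552/211.0370) − 0.0721 = 0.03501141
in basis points: 0.03501141 × 10⁴ = 350.1141 bp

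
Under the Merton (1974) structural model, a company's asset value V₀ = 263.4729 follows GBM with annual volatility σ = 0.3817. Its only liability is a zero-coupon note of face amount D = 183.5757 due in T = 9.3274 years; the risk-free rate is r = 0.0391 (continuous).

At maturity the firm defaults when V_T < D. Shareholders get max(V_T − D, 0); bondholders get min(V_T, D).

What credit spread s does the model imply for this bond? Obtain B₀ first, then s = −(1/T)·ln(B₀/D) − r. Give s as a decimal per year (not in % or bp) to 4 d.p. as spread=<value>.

d₁ = [ln(V₀/D) + (r + σ²/2)T] / (σ√T)
   = [ln(263.4729/183.5757) + (0.0391 + 0.5·0.3817²)·9.3274] / (0.3817·√9.3274)
   = [0.361323 + 1.044179] / 1.165742 = 1.205672
d₂ = d₁ − σ√T = 1.205672 − 1.165742 = 0.039929
N(d₁) = 0.886028,  N(d₂) = 0.515925,  e^(−rT) = 0.694404
E₀ = V₀·N(d₁) − D·e^(−rT)·N(d₂)
   = 263.4729·0.886028 − 183.5757·0.694404·0.515925 = 167.676401
B₀ = V₀ − E₀ = 263.4729 − 167.676401 = 95.796499
spread = −(1/T)·ln(B₀/D) − r = −(1/9.3274)·ln(95.796499/183.5757) − 0.0391 = 0.03063015

spread=0.0306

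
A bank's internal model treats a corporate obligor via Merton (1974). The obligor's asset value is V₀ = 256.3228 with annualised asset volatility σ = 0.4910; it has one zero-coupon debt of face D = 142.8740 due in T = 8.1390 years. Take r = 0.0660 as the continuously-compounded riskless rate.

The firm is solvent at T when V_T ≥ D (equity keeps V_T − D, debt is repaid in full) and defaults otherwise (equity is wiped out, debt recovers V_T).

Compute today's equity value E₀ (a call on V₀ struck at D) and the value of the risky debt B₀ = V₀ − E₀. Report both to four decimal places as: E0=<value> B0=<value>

E0=194.1511 B0=62.1717

d₁ = [ln(V₀/D) + (r + σ²/2)T] / (σ√T)
   = [ln(256.3228/142.8740) + (0.0660 + 0.5·0.4910²)·8.1390] / (0.4910·√8.1390)
   = [0.584474 + 1.518253] / 1.400771 = 1.501122
d₂ = d₁ − σ√T = 1.501122 − 1.400771 = 0.100351
N(d₁) = 0.933338,  N(d₂) = 0.539967,  e^(−rT) = 0.584397
E₀ = V₀·N(d₁) − D·e^(−rT)·N(d₂)
   = 256.3228·0.933338 − 142.8740·0.584397·0.539967 = 194.151129
B₀ = V₀ − E₀ = 256.3228 − 194.151129 = 62.171671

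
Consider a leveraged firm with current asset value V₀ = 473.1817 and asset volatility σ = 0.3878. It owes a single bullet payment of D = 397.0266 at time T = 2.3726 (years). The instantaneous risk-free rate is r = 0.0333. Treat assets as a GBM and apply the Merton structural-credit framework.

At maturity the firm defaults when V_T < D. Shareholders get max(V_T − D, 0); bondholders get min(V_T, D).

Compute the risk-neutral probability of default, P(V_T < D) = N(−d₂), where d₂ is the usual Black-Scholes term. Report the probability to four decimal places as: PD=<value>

d₁ = [ln(V₀/D) + (r + σ²/2)T] / (σ√T)
   = [ln(473.1817/397.0266) + (0.0333 + 0.5·0.3878²)·2.3726] / (0.3878·√2.3726)
   = [0.175476 + 0.257414] / 0.597338 = 0.724699
d₂ = d₁ − σ√T = 0.724699 − 0.597338 = 0.127361
risk-neutral PD = N(−d₂) = N(-0.127361) = 0.449327

PD=0.4493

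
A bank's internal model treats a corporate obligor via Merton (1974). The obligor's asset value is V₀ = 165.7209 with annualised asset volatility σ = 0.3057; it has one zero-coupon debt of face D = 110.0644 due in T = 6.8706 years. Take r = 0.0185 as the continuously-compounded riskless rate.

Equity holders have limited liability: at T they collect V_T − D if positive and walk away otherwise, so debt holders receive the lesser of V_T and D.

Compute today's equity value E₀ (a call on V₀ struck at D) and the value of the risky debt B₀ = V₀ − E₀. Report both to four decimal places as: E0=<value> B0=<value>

E0=83.4070 B0=82.3139

d₁ = [ln(V₀/D) + (r + σ²/2)T] / (σ√T)
   = [ln(165.7209/110.0644) + (0.0185 + 0.5·0.3057²)·6.8706] / (0.3057·√6.8706)
   = [0.409239 + 0.448143] / 0.801296 = 1.069996
d₂ = d₁ − σ√T = 1.069996 − 0.801296 = 0.268700
N(d₁) = 0.857689,  N(d₂) = 0.605920,  e^(−rT) = 0.880640
E₀ = V₀·N(d₁) − D·e^(−rT)·N(d₂)
   = 165.7209·0.857689 − 110.0644·0.880640·0.605920 = 83.406988
B₀ = V₀ − E₀ = 165.7209 − 83.406988 = 82.313912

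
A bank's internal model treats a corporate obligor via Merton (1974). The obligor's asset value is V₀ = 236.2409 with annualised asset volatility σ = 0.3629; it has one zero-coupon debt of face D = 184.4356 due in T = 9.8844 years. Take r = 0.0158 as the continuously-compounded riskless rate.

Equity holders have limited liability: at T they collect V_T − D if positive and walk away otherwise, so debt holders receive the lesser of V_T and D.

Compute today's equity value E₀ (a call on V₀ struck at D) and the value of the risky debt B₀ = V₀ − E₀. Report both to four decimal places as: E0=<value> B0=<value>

d₁ = [ln(V₀/D) + (r + σ²/2)T] / (σ√T)
   = [ln(236.2409/184.4356) + (0.0158 + 0.5·0.3629²)·9.8844] / (0.3629·√9.8844)
   = [0.247552 + 0.807044] / 1.140938 = 0.924323
d₂ = d₁ − σ√T = 0.924323 − 1.140938 = -0.216615
N(d₁) = 0.822341,  N(d₂) = 0.414254,  e^(−rT) = 0.855411
E₀ = V₀·N(d₁) − D·e^(−rT)·N(d₂)
   = 236.2409·0.822341 − 184.4356·0.855411·0.414254 = 128.914434
B₀ = V₀ − E₀ = 236.2409 − 128.914434 = 107.326466

E0=128.9144 B0=107.3265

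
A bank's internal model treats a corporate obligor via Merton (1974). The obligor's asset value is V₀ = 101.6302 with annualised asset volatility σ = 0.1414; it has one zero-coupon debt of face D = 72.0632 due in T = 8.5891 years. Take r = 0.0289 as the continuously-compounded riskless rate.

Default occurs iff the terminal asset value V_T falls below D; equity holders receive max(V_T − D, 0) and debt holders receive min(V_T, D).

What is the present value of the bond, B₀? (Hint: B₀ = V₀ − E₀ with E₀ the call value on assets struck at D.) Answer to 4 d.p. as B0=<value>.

B0=55.1608

d₁ = [ln(V₀/D) + (r + σ²/2)T] / (σ√T)
   = [ln(101.6302/72.0632) + (0.0289 + 0.5·0.1414²)·8.5891] / (0.1414·√8.5891)
   = [0.343797 + 0.334090] / 0.414403 = 1.635815
d₂ = d₁ − σ√T = 1.635815 − 0.414403 = 1.221412
N(d₁) = 0.949061,  N(d₂) = 0.889035,  e^(−rT) = 0.780184
E₀ = V₀·N(d₁) − D·e^(−rT)·N(d₂)
   = 101.6302·0.949061 − 72.0632·0.780184·0.889035 = 46.469404
B₀ = V₀ − E₀ = 101.6302 − 46.469404 = 55.160796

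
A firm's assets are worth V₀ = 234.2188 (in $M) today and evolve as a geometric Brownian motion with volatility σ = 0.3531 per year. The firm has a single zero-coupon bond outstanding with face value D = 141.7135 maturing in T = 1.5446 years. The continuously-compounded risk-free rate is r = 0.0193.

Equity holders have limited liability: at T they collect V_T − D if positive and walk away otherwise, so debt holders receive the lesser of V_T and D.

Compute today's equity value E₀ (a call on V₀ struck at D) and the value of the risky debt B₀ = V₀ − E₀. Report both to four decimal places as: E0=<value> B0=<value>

E0=100.9017 B0=133.3171

d₁ = [ln(V₀/D) + (r + σ²/2)T] / (σ√T)
   = [ln(234.2188/141.7135) + (0.0193 + 0.5·0.3531²)·1.5446] / (0.3531·√1.5446)
   = [0.502448 + 0.126101] / 0.438840 = 1.432298
d₂ = d₁ − σ√T = 1.432298 − 0.438840 = 0.993459
N(d₁) = 0.923971,  N(d₂) = 0.839757,  e^(−rT) = 0.970629
E₀ = V₀·N(d₁) − D·e^(−rT)·N(d₂)
   = 234.2188·0.923971 − 141.7135·0.970629·0.839757 = 100.901722
B₀ = V₀ − E₀ = 234.2188 − 100.901722 = 133.317078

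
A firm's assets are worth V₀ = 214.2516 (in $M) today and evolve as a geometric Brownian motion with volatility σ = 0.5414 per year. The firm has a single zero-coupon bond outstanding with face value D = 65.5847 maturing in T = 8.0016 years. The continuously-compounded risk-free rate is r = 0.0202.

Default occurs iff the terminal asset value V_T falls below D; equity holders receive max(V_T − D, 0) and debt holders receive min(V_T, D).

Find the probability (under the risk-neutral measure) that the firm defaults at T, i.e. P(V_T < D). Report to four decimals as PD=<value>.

d₁ = [ln(V₀/D) + (r + σ²/2)T] / (σ√T)
   = [ln(214.2516/65.5847) + (0.0202 + 0.5·0.5414²)·8.0016] / (0.5414·√8.0016)
   = [1.183809 + 1.334323] / 1.531464 = 1.644265
d₂ = d₁ − σ√T = 1.644265 − 1.531464 = 0.112801
risk-neutral PD = N(−d₂) = N(-0.112801) = 0.455094

PD=0.4551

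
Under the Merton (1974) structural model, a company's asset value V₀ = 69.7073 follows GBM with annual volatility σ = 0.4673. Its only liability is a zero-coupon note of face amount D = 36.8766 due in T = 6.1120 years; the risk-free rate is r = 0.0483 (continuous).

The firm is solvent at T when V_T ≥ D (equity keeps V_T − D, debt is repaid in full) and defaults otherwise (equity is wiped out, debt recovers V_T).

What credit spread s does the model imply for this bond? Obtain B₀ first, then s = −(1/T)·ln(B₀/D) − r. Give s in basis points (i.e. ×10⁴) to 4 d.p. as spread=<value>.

d₁ = [ln(V₀/D) + (r + σ²/2)T] / (σ√T)
   = [ln(69.7073/36.8766) + (0.0483 + 0.5·0.4673²)·6.1120] / (0.4673·√6.1120)
   = [0.636728 + 0.962546] / 1.155281 = 1.384317
d₂ = d₁ − σ√T = 1.384317 − 1.155281 = 0.229036
N(d₁) = 0.916869,  N(d₂) = 0.590580,  e^(−rT) = 0.744376
E₀ = V₀·N(d₁) − D·e^(−rT)·N(d₂)
   = 69.7073·0.916869 − 36.8766·0.744376·0.590580 = 47.701047
B₀ = V₀ − E₀ = 69.7073 − 47.701047 = 22.006253
spread = −(1/T)·ln(B₀/D) − r = −(1/6.1120)·ln(22.006253/36.8766) − 0.0483 = 0.03616508
in basis points: 0.03616508 × 10⁴ = 361.6508 bp

spread=361.6508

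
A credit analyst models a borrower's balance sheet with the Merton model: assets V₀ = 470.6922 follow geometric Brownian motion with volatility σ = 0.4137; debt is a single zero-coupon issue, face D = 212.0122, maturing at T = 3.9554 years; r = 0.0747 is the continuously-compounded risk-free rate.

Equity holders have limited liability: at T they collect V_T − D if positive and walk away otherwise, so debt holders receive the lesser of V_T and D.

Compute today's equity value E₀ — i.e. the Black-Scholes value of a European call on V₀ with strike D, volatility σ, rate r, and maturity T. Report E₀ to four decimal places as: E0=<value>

E0=321.9738

d₁ = [ln(V₀/D) + (r + σ²/2)T] / (σ√T)
   = [ln(470.6922/212.0122) + (0.0747 + 0.5·0.4137²)·3.9554] / (0.4137·√3.9554)
   = [0.797561 + 0.633947] / 0.822774 = 1.739855
d₂ = d₁ − σ√T = 1.739855 − 0.822774 = 0.917080
N(d₁) = 0.959058,  N(d₂) = 0.820450,  e^(−rT) = 0.744183
E₀ = V₀·N(d₁) − D·e^(−rT)·N(d₂)
   = 470.6922·0.959058 − 212.0122·0.744183·0.820450 = 321.973828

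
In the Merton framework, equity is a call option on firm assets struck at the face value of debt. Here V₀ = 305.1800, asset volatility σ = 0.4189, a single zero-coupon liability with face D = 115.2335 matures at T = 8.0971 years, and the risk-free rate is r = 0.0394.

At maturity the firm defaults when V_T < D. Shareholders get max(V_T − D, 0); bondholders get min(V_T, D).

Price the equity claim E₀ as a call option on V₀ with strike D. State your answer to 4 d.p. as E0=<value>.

E0=233.4348

d₁ = [ln(V₀/D) + (r + σ²/2)T] / (σ√T)
   = [ln(305.1800/115.2335) + (0.0394 + 0.5·0.4189²)·8.0971] / (0.4189·√8.0971)
   = [0.973941 + 1.029454] / 1.191997 = 1.680705
d₂ = d₁ − σ√T = 1.680705 − 1.191997 = 0.488708
N(d₁) = 0.953590,  N(d₂) = 0.687476,  e^(−rT) = 0.726857
E₀ = V₀·N(d₁) − D·e^(−rT)·N(d₂)
   = 305.1800·0.953590 − 115.2335·0.726857·0.687476 = 233.434784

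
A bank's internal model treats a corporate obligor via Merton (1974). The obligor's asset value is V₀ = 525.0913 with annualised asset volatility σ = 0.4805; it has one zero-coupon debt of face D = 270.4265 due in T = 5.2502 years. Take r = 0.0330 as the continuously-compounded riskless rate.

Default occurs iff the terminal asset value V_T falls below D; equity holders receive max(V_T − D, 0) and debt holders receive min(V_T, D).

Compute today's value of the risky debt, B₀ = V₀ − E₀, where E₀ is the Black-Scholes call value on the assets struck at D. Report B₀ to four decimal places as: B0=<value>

B0=182.4641

d₁ = [ln(V₀/D) + (r + σ²/2)T] / (σ√T)
   = [ln(525.0913/270.4265) + (0.0330 + 0.5·0.4805²)·5.2502] / (0.4805·√5.2502)
   = [0.663572 + 0.779340] / 1.100985 = 1.310565
d₂ = d₁ − σ√T = 1.310565 − 1.100985 = 0.209580
N(d₁) = 0.904998,  N(d₂) = 0.583002,  e^(−rT) = 0.840922
E₀ = V₀·N(d₁) − D·e^(−rT)·N(d₂)
   = 525.0913·0.904998 − 270.4265·0.840922·0.583002 = 342.627246
B₀ = V₀ − E₀ = 525.0913 − 342.627246 = 182.464054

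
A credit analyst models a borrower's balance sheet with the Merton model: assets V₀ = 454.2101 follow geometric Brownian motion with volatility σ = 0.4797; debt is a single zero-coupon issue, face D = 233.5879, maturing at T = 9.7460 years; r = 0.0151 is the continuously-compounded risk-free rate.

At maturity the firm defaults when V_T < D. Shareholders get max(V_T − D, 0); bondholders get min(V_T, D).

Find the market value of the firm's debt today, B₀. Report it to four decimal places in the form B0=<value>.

B0=128.9863

d₁ = [ln(V₀/D) + (r + σ²/2)T] / (σ√T)
   = [ln(454.2101/233.5879) + (0.0151 + 0.5·0.4797²)·9.7460] / (0.4797·√9.7460)
   = [0.665001 + 1.268501] / 1.497555 = 1.291106
d₂ = d₁ − σ√T = 1.291106 − 1.497555 = -0.206450
N(d₁) = 0.901666,  N(d₂) = 0.418220,  e^(−rT) = 0.863152
E₀ = V₀·N(d₁) − D·e^(−rT)·N(d₂)
   = 454.2101·0.901666 − 233.5879·0.863152·0.418220 = 325.223782
B₀ = V₀ − E₀ = 454.2101 − 325.223782 = 128.986318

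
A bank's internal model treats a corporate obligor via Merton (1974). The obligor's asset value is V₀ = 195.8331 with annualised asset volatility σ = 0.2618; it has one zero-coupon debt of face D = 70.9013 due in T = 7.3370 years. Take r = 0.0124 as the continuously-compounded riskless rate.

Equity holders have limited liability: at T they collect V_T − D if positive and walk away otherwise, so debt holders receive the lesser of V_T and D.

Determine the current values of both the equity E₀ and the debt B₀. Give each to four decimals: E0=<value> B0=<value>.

d₁ = [ln(V₀/D) + (r + σ²/2)T] / (σ√T)
   = [ln(195.8331/70.9013) + (0.0124 + 0.5·0.2618²)·7.3370] / (0.2618·√7.3370)
   = [1.015974 + 0.342415] / 0.709135 = 1.915558
d₂ = d₁ − σ√T = 1.915558 − 0.709135 = 1.206423
N(d₁) = 0.972289,  N(d₂) = 0.886173,  e^(−rT) = 0.913037
E₀ = V₀·N(d₁) − D·e^(−rT)·N(d₂)
   = 195.8331·0.972289 − 70.9013·0.913037·0.886173 = 133.039578
B₀ = V₀ − E₀ = 195.8331 − 133.039578 = 62.793522

E0=133.0396 B0=62.7935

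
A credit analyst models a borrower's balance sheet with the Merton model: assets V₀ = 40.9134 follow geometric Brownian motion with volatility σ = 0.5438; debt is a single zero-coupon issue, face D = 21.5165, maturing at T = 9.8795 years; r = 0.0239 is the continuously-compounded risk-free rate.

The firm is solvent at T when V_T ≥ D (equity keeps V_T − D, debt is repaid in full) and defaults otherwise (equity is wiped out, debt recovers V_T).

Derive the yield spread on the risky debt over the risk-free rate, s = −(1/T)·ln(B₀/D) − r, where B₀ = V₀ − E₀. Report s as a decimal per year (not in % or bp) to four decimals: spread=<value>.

d₁ = [ln(V₀/D) + (r + σ²/2)T] / (σ√T)
   = [ln(40.9134/21.5165) + (0.0239 + 0.5·0.5438²)·9.8795] / (0.5438·√9.8795)
   = [0.642638 + 1.696895] / 1.709254 = 1.368745
d₂ = d₁ − σ√T = 1.368745 − 1.709254 = -0.340510
N(d₁) = 0.914460,  N(d₂) = 0.366736,  e^(−rT) = 0.789686
E₀ = V₀·N(d₁) − D·e^(−rT)·N(d₂)
   = 40.9134·0.914460 − 21.5165·0.789686·0.366736 = 31.182367
B₀ = V₀ − E₀ = 40.9134 − 31.182367 = 9.731033
spread = −(1/T)·ln(B₀/D) − r = −(1/9.8795)·ln(9.731033/21.5165) − 0.0239 = 0.05641783

spread=0.0564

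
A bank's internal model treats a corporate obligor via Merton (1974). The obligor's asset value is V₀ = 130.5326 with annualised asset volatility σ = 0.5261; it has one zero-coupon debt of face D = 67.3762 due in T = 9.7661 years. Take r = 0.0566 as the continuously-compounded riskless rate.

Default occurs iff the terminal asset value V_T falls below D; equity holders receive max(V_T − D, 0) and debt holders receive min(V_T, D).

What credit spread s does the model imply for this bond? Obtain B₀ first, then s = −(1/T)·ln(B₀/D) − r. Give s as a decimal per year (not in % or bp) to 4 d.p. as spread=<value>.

d₁ = [ln(V₀/D) + (r + σ²/2)T] / (σ√T)
   = [ln(130.5326/67.3762) + (0.0566 + 0.5·0.5261²)·9.7661] / (0.5261·√9.7661)
   = [0.661331 + 1.904298] / 1.644102 = 1.560504
d₂ = d₁ − σ√T = 1.560504 − 1.644102 = -0.083598
N(d₁) = 0.940680,  N(d₂) = 0.466688,  e^(−rT) = 0.575359
E₀ = V₀·N(d₁) − D·e^(−rT)·N(d₂)
   = 130.5326·0.940680 − 67.3762·0.575359·0.466688 = 104.697967
B₀ = V₀ − E₀ = 130.5326 − 104.697967 = 25.834633
spread = −(1/T)·ln(B₀/D) − r = −(1/9.7661)·ln(25.834633/67.3762) − 0.0566 = 0.04155340

spread=0.0416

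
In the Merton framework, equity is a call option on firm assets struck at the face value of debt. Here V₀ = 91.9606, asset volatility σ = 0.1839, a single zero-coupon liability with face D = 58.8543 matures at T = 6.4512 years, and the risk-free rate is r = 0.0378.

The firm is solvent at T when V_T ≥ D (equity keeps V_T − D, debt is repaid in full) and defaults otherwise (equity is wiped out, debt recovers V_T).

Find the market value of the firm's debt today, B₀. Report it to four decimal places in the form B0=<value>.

B0=45.1984

d₁ = [ln(V₀/D) + (r + σ²/2)T] / (σ√T)
   = [ln(91.9606/58.8543) + (0.0378 + 0.5·0.1839²)·6.4512] / (0.1839·√6.4512)
   = [0.446295 + 0.352943] / 0.467092 = 1.711095
d₂ = d₁ − σ√T = 1.711095 − 0.467092 = 1.244003
N(d₁) = 0.956468,  N(d₂) = 0.893251,  e^(−rT) = 0.783601
E₀ = V₀·N(d₁) − D·e^(−rT)·N(d₂)
   = 91.9606·0.956468 − 58.8543·0.783601·0.893251 = 46.762192
B₀ = V₀ − E₀ = 91.9606 − 46.762192 = 45.198408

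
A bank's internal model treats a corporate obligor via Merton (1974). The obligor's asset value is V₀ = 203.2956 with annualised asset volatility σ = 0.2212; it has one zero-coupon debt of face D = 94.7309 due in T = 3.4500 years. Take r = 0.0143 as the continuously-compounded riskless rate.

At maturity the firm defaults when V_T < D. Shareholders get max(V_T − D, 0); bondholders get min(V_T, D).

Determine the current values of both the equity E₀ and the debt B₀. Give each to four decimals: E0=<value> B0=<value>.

d₁ = [ln(V₀/D) + (r + σ²/2)T] / (σ√T)
   = [ln(203.2956/94.7309) + (0.0143 + 0.5·0.2212²)·3.4500] / (0.2212·√3.4500)
   = [0.763621 + 0.133738] / 0.410861 = 2.184095
d₂ = d₁ − σ√T = 2.184095 − 0.410861 = 1.773235
N(d₁) = 0.985522,  N(d₂) = 0.961905,  e^(−rT) = 0.951862
E₀ = V₀·N(d₁) − D·e^(−rT)·N(d₂)
   = 203.2956·0.985522 − 94.7309·0.951862·0.961905 = 113.616648
B₀ = V₀ − E₀ = 203.2956 − 113.616648 = 89.678952

E0=113.6166 B0=89.6790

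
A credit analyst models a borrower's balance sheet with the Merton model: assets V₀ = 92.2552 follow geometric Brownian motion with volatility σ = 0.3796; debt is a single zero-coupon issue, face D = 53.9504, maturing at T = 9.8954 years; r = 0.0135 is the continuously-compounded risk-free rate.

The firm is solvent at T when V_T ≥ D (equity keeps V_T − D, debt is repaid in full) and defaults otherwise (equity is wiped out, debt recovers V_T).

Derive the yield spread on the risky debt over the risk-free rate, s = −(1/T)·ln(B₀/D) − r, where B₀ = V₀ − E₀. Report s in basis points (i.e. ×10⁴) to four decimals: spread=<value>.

d₁ = [ln(V₀/D) + (r + σ²/2)T] / (σ√T)
   = [ln(92.2552/53.9504) + (0.0135 + 0.5·0.3796²)·9.8954] / (0.3796·√9.8954)
   = [0.536494 + 0.846532] / 1.194106 = 1.158210
d₂ = d₁ − σ√T = 1.158210 − 1.194106 = -0.035896
N(d₁) = 0.876611,  N(d₂) = 0.485683,  e^(−rT) = 0.874951
E₀ = V₀·N(d₁) − D·e^(−rT)·N(d₂)
   = 92.2552·0.876611 − 53.9504·0.874951·0.485683 = 57.945776
B₀ = V₀ − E₀ = 92.2552 − 57.945776 = 34.309424
spread = −(1/T)·ln(B₀/D) − r = −(1/9.8954)·ln(34.309424/53.9504) − 0.0135 = 0.03224298
in basis points: 0.03224298 × 10⁴ = 322.4298 bp

spread=322.4298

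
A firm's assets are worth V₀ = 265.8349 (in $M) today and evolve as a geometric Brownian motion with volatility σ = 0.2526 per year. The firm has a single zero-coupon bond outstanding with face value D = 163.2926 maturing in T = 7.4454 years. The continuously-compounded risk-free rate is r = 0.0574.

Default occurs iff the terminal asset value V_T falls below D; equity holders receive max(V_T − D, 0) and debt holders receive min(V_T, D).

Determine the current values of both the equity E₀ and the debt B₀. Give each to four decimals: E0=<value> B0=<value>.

d₁ = [ln(V₀/D) + (r + σ²/2)T] / (σ√T)
   = [ln(265.8349/163.2926) + (0.0574 + 0.5·0.2526²)·7.4454] / (0.2526·√7.4454)
   = [0.487332 + 0.664899] / 0.689251 = 1.671715
d₂ = d₁ − σ√T = 1.671715 − 0.689251 = 0.982464
N(d₁) = 0.952710,  N(d₂) = 0.837064,  e^(−rT) = 0.652225
E₀ = V₀·N(d₁) − D·e^(−rT)·N(d₂)
   = 265.8349·0.952710 − 163.2926·0.652225·0.837064 = 164.113223
B₀ = V₀ − E₀ = 265.8349 − 164.113223 = 101.721677

E0=164.1132 B0=101.7217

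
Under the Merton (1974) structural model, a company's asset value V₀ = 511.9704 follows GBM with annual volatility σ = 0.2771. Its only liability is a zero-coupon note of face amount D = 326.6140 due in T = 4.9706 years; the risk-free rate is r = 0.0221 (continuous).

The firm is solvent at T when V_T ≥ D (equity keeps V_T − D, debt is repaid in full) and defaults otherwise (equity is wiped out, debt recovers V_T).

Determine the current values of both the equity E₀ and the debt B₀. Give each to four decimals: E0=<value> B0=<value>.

E0=242.4288 B0=269.5416

d₁ = [ln(V₀/D) + (r + σ²/2)T] / (σ√T)
   = [ln(511.9704/326.6140) + (0.0221 + 0.5·0.2771²)·4.9706] / (0.2771·√4.9706)
   = [0.449488 + 0.300683] / 0.617790 = 1.214280
d₂ = d₁ − σ√T = 1.214280 − 0.617790 = 0.596490
N(d₁) = 0.887680,  N(d₂) = 0.724576,  e^(−rT) = 0.895968
E₀ = V₀·N(d₁) − D·e^(−rT)·N(d₂)
   = 511.9704·0.887680 − 326.6140·0.895968·0.724576 = 242.428806
B₀ = V₀ − E₀ = 511.9704 − 242.428806 = 269.541594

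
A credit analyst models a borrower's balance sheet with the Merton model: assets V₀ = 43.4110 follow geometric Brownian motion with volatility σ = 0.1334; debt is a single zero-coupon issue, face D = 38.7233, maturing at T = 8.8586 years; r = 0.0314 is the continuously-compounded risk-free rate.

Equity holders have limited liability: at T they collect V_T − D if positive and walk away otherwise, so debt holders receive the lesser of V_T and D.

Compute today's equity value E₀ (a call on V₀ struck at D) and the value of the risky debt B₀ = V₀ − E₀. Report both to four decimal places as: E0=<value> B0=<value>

d₁ = [ln(V₀/D) + (r + σ²/2)T] / (σ√T)
   = [ln(43.4110/38.7233) + (0.0314 + 0.5·0.1334²)·8.8586] / (0.1334·√8.8586)
   = [0.114271 + 0.356982] / 0.397044 = 1.186905
d₂ = d₁ − σ√T = 1.186905 − 0.397044 = 0.789861
N(d₁) = 0.882367,  N(d₂) = 0.785196,  e^(−rT) = 0.757176
E₀ = V₀·N(d₁) − D·e^(−rT)·N(d₂)
   = 43.4110·0.882367 − 38.7233·0.757176·0.785196 = 15.282252
B₀ = V₀ − E₀ = 43.4110 − 15.282252 = 28.128748

E0=15.2823 B0=28.1287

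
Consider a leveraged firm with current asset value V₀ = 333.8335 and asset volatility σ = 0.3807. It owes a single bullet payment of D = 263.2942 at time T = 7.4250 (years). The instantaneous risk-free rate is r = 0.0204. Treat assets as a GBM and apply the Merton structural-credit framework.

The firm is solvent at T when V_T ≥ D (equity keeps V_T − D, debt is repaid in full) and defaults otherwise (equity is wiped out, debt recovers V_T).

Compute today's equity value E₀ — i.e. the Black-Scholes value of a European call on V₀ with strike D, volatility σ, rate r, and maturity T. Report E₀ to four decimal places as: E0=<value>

E0=171.6084

d₁ = [ln(V₀/D) + (r + σ²/2)T] / (σ√T)
   = [ln(333.8335/263.2942) + (0.0204 + 0.5·0.3807²)·7.4250] / (0.3807·√7.4250)
   = [0.237370 + 0.689532] / 1.037364 = 0.893517
d₂ = d₁ − σ√T = 0.893517 − 1.037364 = -0.143847
N(d₁) = 0.814210,  N(d₂) = 0.442811,  e^(−rT) = 0.859444
E₀ = V₀·N(d₁) − D·e^(−rT)·N(d₂)
   = 333.8335·0.814210 − 263.2942·0.859444·0.442811 = 171.608413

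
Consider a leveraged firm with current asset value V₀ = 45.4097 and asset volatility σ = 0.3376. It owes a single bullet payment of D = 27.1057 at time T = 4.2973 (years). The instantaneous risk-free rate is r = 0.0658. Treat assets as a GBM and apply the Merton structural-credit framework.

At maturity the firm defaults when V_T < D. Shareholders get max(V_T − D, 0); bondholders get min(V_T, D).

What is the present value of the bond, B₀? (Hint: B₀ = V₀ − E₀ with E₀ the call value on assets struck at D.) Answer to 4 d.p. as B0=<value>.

d₁ = [ln(V₀/D) + (r + σ²/2)T] / (σ√T)
   = [ln(45.4097/27.1057) + (0.0658 + 0.5·0.3376²)·4.2973] / (0.3376·√4.2973)
   = [0.515982 + 0.527652] / 0.699842 = 1.491241
d₂ = d₁ − σ√T = 1.491241 − 0.699842 = 0.791399
N(d₁) = 0.932051,  N(d₂) = 0.785644,  e^(−rT) = 0.753699
E₀ = V₀·N(d₁) − D·e^(−rT)·N(d₂)
   = 45.4097·0.932051 − 27.1057·0.753699·0.785644 = 26.273803
B₀ = V₀ − E₀ = 45.4097 − 26.273803 = 19.135897

B0=19.1359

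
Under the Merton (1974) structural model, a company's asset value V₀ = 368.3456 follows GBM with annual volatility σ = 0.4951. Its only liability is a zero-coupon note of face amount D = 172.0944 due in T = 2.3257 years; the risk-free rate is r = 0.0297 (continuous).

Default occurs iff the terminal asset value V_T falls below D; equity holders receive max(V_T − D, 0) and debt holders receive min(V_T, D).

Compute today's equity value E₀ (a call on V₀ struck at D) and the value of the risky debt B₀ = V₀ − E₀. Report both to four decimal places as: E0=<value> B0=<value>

d₁ = [ln(V₀/D) + (r + σ²/2)T] / (σ√T)
   = [ln(368.3456/172.0944) + (0.0297 + 0.5·0.4951²)·2.3257] / (0.4951·√2.3257)
   = [0.760978 + 0.354116] / 0.755040 = 1.476868
d₂ = d₁ − σ√T = 1.476868 − 0.755040 = 0.721829
N(d₁) = 0.930145,  N(d₂) = 0.764800,  e^(−rT) = 0.933258
E₀ = V₀·N(d₁) − D·e^(−rT)·N(d₂)
   = 368.3456·0.930145 − 172.0944·0.933258·0.764800 = 219.781233
B₀ = V₀ − E₀ = 368.3456 − 219.781233 = 148.564367

E0=219.7812 B0=148.5644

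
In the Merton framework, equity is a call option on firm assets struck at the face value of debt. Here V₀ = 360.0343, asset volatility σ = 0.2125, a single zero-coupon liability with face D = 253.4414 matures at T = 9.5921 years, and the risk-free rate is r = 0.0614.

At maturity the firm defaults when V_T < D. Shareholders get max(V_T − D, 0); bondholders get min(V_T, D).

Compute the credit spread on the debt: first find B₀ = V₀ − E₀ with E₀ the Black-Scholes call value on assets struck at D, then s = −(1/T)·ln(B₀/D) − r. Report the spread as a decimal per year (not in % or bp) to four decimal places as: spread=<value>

d₁ = [ln(V₀/D) + (r + σ²/2)T] / (σ√T)
   = [ln(360.0343/253.4414) + (0.0614 + 0.5·0.2125²)·9.5921] / (0.2125·√9.5921)
   = [0.351067 + 0.805527] / 0.658136 = 1.757377
d₂ = d₁ − σ√T = 1.757377 − 0.658136 = 1.099241
N(d₁) = 0.960573,  N(d₂) = 0.864168,  e^(−rT) = 0.554907
E₀ = V₀·N(d₁) − D·e^(−rT)·N(d₂)
   = 360.0343·0.960573 − 253.4414·0.554907·0.864168 = 224.305779
B₀ = V₀ − E₀ = 360.0343 − 224.305779 = 135.728521
spread = −(1/T)·ln(B₀/D) − r = −(1/9.5921)·ln(135.728521/253.4414) − 0.0614 = 0.00370315

spread=0.0037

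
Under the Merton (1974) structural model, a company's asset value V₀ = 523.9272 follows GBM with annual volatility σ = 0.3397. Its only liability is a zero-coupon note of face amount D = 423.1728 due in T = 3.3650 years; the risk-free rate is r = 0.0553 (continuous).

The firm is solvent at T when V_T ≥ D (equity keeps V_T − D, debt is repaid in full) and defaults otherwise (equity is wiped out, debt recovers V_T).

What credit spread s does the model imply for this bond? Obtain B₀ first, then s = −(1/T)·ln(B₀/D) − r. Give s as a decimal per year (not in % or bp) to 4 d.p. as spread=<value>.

d₁ = [ln(V₀/D) + (r + σ²/2)T] / (σ√T)
   = [ln(523.9272/423.1728) + (0.0553 + 0.5·0.3397²)·3.3650] / (0.3397·√3.3650)
   = [0.213572 + 0.380238] / 0.623144 = 0.952927
d₂ = d₁ − σ√T = 0.952927 − 0.623144 = 0.329784
N(d₁) = 0.829687,  N(d₂) = 0.629218,  e^(−rT) = 0.830203
E₀ = V₀·N(d₁) − D·e^(−rT)·N(d₂)
   = 523.9272·0.829687 − 423.1728·0.830203·0.629218 = 213.638672
B₀ = V₀ − E₀ = 523.9272 − 213.638672 = 310.288528
spread = −(1/T)·ln(B₀/D) − r = −(1/3.3650)·ln(310.288528/423.1728) − 0.0553 = 0.03690743

spread=0.0369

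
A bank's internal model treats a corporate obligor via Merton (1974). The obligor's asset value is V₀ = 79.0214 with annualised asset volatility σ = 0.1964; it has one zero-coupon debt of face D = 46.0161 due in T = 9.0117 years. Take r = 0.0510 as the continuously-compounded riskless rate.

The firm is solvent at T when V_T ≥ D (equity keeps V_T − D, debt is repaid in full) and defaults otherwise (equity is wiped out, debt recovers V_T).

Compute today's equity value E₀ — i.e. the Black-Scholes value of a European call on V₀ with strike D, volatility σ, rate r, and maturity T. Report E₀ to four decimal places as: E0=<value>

d₁ = [ln(V₀/D) + (r + σ²/2)T] / (σ√T)
   = [ln(79.0214/46.0161) + (0.0510 + 0.5·0.1964²)·9.0117] / (0.1964·√9.0117)
   = [0.540727 + 0.633401] / 0.589583 = 1.991456
d₂ = d₁ − σ√T = 1.991456 − 0.589583 = 1.401873
N(d₁) = 0.976785,  N(d₂) = 0.919523,  e^(−rT) = 0.631538
E₀ = V₀·N(d₁) − D·e^(−rT)·N(d₂)
   = 79.0214·0.976785 − 46.0161·0.631538·0.919523 = 50.464682

E0=50.4647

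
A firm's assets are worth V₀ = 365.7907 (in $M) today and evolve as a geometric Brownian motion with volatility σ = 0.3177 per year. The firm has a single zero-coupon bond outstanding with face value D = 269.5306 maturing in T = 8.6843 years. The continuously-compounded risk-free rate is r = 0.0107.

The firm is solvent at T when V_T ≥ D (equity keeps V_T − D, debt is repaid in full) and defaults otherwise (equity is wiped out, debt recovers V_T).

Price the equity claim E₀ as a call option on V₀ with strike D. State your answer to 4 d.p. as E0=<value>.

d₁ = [ln(V₀/D) + (r + σ²/2)T] / (σ√T)
   = [ln(365.7907/269.5306) + (0.0107 + 0.5·0.3177²)·8.6843] / (0.3177·√8.6843)
   = [0.305379 + 0.531189] / 0.936234 = 0.893546
d₂ = d₁ − σ√T = 0.893546 − 0.936234 = -0.042688
N(d₁) = 0.814218,  N(d₂) = 0.482975,  e^(−rT) = 0.911265
E₀ = V₀·N(d₁) − D·e^(−rT)·N(d₂)
   = 365.7907·0.814218 − 269.5306·0.911265·0.482975 = 179.207962

E0=179.2080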